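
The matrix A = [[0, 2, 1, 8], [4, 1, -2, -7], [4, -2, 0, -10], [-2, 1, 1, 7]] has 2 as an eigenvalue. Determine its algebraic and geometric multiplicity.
algebraic multiplicity 4, geometric multiplicity 2

The characteristic polynomial is (x - 2)^4, so the factor x - 2 appears with exponent 4: the algebraic multiplicity is 4.

rank(A - 2I) = 2, so the eigenspace has dimension 4 - 2 = 2: the geometric multiplicity is 2.

Since 2 < 4, A is not diagonalizable.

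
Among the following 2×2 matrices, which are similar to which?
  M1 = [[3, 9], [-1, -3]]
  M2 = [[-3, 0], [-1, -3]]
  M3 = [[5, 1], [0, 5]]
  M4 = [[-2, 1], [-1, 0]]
Characteristic polynomials: χ_{M1} = x^2, χ_{M2} = (x + 3)^2, χ_{M3} = (x - 5)^2, χ_{M4} = (x + 1)^2.

{M1}: invariant factors x^2.

{M2}: invariant factors (x + 3)^2.

{M3}: invariant factors (x - 5)^2.

{M4}: invariant factors (x + 1)^2.

Matrices are similar if and only if their invariant-factor lists agree; the partition into similarity classes is {M1}, {M2}, {M3}, {M4}.

4 classes: {M1}, {M2}, {M3}, {M4}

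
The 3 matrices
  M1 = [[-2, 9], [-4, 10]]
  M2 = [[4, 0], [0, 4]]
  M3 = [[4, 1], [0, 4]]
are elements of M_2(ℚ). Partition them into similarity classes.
Characteristic polynomials: χ_{M1} = (x - 4)^2, χ_{M2} = (x - 4)^2, χ_{M3} = (x - 4)^2.

{M1, M3}: invariant factors (x - 4)^2.

{M2}: invariant factors x - 4, x - 4.

Matrices are similar if and only if their invariant-factor lists agree; the partition into similarity classes is {M1, M3}, {M2}.

2 classes: {M1, M3}, {M2}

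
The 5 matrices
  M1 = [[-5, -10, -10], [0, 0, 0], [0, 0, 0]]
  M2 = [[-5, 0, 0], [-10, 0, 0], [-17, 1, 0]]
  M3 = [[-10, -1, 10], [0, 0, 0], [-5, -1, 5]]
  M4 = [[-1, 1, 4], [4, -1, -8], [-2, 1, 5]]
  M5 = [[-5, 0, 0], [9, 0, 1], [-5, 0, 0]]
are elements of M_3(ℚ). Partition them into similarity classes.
Characteristic polynomials: χ_{M1} = x^2(x + 5), χ_{M2} = x^2(x + 5), χ_{M3} = x^2(x + 5), χ_{M4} = (x - 1)^3, χ_{M5} = x^2(x + 5).

{M1}: invariant factors x, x(x + 5).

{M2, M3, M5}: invariant factors x^2(x + 5).

{M4}: invariant factors x - 1, (x - 1)^2.

Matrices are similar if and only if their invariant-factor lists agree; the partition into similarity classes is {M1}, {M2, M3, M5}, {M4}.

3 classes: {M1}, {M2, M3, M5}, {M4}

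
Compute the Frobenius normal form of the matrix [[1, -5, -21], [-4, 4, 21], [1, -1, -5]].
The invariant factors of A (the non-unit diagonal entries of the Smith normal form of xI - A over ℚ[x]) are x^3 + x + 4, each dividing the next. The characteristic polynomial is their product, x^3 + x + 4.

The rational canonical form is the block-diagonal matrix of companion matrices C(f_i):
R = [[0, 0, -4], [1, 0, -1], [0, 1, 0]].

Note the characteristic polynomial does not split into linear factors over ℚ, so A has no Jordan form over ℚ; the rational canonical form exists over any field.

R = [[0, 0, -4], [1, 0, -1], [0, 1, 0]]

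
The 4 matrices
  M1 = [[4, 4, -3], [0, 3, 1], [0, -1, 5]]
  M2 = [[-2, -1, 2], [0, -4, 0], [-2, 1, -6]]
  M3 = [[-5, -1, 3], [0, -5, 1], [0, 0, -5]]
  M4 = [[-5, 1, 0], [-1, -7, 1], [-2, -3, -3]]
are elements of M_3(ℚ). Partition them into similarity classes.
3 classes: {M1}, {M2}, {M3, M4}

Characteristic polynomials: χ_{M1} = (x - 4)^3, χ_{M2} = (x + 4)^3, χ_{M3} = (x + 5)^3, χ_{M4} = (x + 5)^3.

{M1}: invariant factors (x - 4)^3.

{M2}: invariant factors x + 4, (x + 4)^2.

{M3, M4}: invariant factors (x + 5)^3.

Matrices are similar if and only if their invariant-factor lists agree; the partition into similarity classes is {M1}, {M2}, {M3, M4}.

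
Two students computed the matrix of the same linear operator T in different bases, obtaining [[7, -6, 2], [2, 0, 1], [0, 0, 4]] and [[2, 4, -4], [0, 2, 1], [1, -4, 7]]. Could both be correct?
Two matrices over a field are similar if and only if they have the same invariant factors.

Both A and B have characteristic polynomial (x - 4)^2(x - 3) and minimal polynomial (x - 4)^2(x - 3). Computing further, both have invariant factors (x - 4)^2(x - 3). Hence A and B are similar.

Yes.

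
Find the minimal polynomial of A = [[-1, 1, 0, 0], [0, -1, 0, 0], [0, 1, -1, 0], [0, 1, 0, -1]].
The characteristic polynomial factors as (x + 1)^4. The minimal polynomial is ∏(x - λ)^{k_λ} where k_λ is the size of the largest Jordan block at λ.

For λ = -1: rank(A + I) = 1, and the largest Jordan block has size 2 (the smallest k with rank((A + I)^k) = rank((A + I)^(k+1))).

So m_A(x) = (x + 1)^2.

m_A(x) = (x + 1)^2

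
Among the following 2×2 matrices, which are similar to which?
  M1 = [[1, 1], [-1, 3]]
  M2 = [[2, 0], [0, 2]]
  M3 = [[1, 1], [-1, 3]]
2 classes: {M1, M3}, {M2}

Characteristic polynomials: χ_{M1} = (x - 2)^2, χ_{M2} = (x - 2)^2, χ_{M3} = (x - 2)^2.

{M1, M3}: invariant factors (x - 2)^2.

{M2}: invariant factors x - 2, x - 2.

Matrices are similar if and only if their invariant-factor lists agree; the partition into similarity classes is {M1, M3}, {M2}.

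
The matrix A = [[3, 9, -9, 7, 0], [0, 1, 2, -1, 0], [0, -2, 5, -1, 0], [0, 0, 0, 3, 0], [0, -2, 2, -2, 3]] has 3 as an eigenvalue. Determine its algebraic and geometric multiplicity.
algebraic multiplicity 5, geometric multiplicity 3

The characteristic polynomial is (x - 3)^5, so the factor x - 3 appears with exponent 5: the algebraic multiplicity is 5.

rank(A - 3I) = 2, so the eigenspace has dimension 5 - 2 = 3: the geometric multiplicity is 3.

Since 3 < 5, A is not diagonalizable.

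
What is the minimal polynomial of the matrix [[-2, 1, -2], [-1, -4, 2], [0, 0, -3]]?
m_A(x) = (x + 3)^2

The characteristic polynomial factors as (x + 3)^3. The minimal polynomial is ∏(x - λ)^{k_λ} where k_λ is the size of the largest Jordan block at λ.

For λ = -3: rank(A + 3I) = 1, and the largest Jordan block has size 2 (the smallest k with rank((A + 3I)^k) = rank((A + 3I)^(k+1))).

So m_A(x) = (x + 3)^2.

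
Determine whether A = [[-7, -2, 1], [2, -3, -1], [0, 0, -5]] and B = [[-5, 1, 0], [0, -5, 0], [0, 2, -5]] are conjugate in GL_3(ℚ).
Two matrices over a field are similar if and only if they have the same invariant factors.

Both A and B have characteristic polynomial (x + 5)^3 and minimal polynomial (x + 5)^2. Computing further, both have invariant factors x + 5, (x + 5)^2. Hence A and B are similar.

Yes.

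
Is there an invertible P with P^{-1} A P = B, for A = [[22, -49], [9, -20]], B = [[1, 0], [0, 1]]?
No.

Both have characteristic polynomial (x - 1)^2, but the minimal polynomial of A is (x - 1)^2 while the minimal polynomial of B is x - 1. The minimal polynomial is a similarity invariant, so A and B are not similar.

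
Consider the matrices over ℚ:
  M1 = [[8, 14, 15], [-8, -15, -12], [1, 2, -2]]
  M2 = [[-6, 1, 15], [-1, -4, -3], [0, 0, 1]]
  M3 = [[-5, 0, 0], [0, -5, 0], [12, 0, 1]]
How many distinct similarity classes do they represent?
Characteristic polynomials: χ_{M1} = (x - 1)(x + 5)^2, χ_{M2} = (x - 1)(x + 5)^2, χ_{M3} = (x - 1)(x + 5)^2.

{M1, M2}: invariant factors (x - 1)(x + 5)^2.

{M3}: invariant factors x + 5, (x - 1)(x + 5).

Matrices are similar if and only if their invariant-factor lists agree; the partition into similarity classes is {M1, M2}, {M3}.

2 classes: {M1, M2}, {M3}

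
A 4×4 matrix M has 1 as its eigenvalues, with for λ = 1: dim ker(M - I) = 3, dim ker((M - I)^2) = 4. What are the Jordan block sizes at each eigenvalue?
Jordan blocks: (1, 2), (1, 1), (1, 1)

λ = 1: successive nullity increments [3, 1] count blocks of size ≥ k; block sizes are [2, 1, 1].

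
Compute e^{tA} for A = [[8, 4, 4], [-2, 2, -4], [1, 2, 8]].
e^{tA} = [[(2*t + 1)*e^{6*t}, 4*t*e^{6*t}, 4*t*e^{6*t}], [-2*t*e^{6*t}, (1 - 4*t)*e^{6*t}, -4*t*e^{6*t}], [t*e^{6*t}, 2*t*e^{6*t}, (2*t + 1)*e^{6*t}]]

A has Jordan form J = [[6, 1, 0], [0, 6, 0], [0, 0, 6]] with A = PJP^{-1}, so e^{tA} = P e^{tJ} P^{-1}.

For a Jordan block J_k(λ), e^{tJ_k(λ)} = e^{λt} · (I + tN + t^2 N^2/2! + ... + t^{k-1} N^{k-1}/(k-1)!) where N is the nilpotent superdiagonal part.

Assembling the blocks and conjugating back gives the entries of e^{tA} as shown above.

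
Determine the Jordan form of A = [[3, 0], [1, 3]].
J = [[3, 1], [0, 3]]

The characteristic polynomial is det(xI - A) = (x - 3)^2, so the eigenvalues are 3 (algebraic multiplicity 2).

For λ = 3: rank(A - 3I) = 1, rank((A - 3I)^2) = 0. The eigenspace has dimension 2 - 1 = 1, so there is 1 Jordan block; the rank sequence gives block sizes [2].

Assembling the blocks gives the Jordan form J above.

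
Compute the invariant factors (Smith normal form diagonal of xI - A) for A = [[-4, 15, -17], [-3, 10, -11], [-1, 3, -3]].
(x - 1)^3

The Jordan structure of A has elementary divisors (x - 1)^3. Arranging the block sizes at each eigenvalue in decreasing order and taking row products gives the invariant factors.

Invariant factors (smallest first, each dividing the next): (x - 1)^3.

Check: the last factor (x - 1)^3 is the minimal polynomial, and the product (x - 1)^3 is the characteristic polynomial.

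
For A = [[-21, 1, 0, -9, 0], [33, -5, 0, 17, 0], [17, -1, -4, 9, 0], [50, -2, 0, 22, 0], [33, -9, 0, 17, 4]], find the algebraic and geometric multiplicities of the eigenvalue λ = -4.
The characteristic polynomial is (x - 4)^2(x + 4)^3, so the factor x + 4 appears with exponent 3: the algebraic multiplicity is 3.

rank(A + 4I) = 3, so the eigenspace has dimension 5 - 3 = 2: the geometric multiplicity is 2.

Since 2 < 3, A is not diagonalizable.

algebraic multiplicity 3, geometric multiplicity 2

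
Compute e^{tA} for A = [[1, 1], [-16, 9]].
e^{tA} = [[(1 - 4*t)*e^{5*t}, t*e^{5*t}], [-16*t*e^{5*t}, (4*t + 1)*e^{5*t}]]

A has Jordan form J = [[5, 1], [0, 5]] with A = PJP^{-1}, so e^{tA} = P e^{tJ} P^{-1}.

For a Jordan block J_k(λ), e^{tJ_k(λ)} = e^{λt} · (I + tN + t^2 N^2/2! + ... + t^{k-1} N^{k-1}/(k-1)!) where N is the nilpotent superdiagonal part.

Assembling the blocks and conjugating back gives the entries of e^{tA} as shown above.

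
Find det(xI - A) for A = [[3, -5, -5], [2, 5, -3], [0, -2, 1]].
χ_A(x) = (x - 3)^3

xI - A = [[x - 3, 5, 5], [-2, x - 5, 3], [0, 2, x - 1]].

Expanding det(xI - A) along the first row:
det(xI - A) = + (x - 3)·det([[x - 5, 3], [2, x - 1]]) - (5)·det([[-2, 3], [0, x - 1]]) + (5)·det([[-2, x - 5], [0, 2]]).

Evaluating gives χ_A(x) = x^3 - 9x^2 + 27x - 27 = (x - 3)^3.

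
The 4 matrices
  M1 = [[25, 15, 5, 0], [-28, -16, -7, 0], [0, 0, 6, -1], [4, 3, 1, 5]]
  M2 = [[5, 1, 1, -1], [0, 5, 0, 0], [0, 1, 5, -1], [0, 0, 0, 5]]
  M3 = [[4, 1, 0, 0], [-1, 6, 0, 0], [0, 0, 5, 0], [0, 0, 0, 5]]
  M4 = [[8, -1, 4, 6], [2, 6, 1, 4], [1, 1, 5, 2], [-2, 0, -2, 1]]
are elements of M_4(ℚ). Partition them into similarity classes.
Characteristic polynomials: χ_{M1} = (x - 5)^4, χ_{M2} = (x - 5)^4, χ_{M3} = (x - 5)^4, χ_{M4} = (x - 5)^4.

{M1, M2, M4}: invariant factors x - 5, (x - 5)^3.

{M3}: invariant factors x - 5, x - 5, (x - 5)^2.

Matrices are similar if and only if their invariant-factor lists agree; the partition into similarity classes is {M1, M2, M4}, {M3}.

2 classes: {M1, M2, M4}, {M3}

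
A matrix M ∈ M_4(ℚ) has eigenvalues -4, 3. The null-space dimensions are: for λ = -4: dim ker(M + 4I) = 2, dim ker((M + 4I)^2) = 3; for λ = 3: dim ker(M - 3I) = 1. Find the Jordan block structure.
λ = -4: successive nullity increments [2, 1] count blocks of size ≥ k; block sizes are [2, 1].
λ = 3: successive nullity increments [1] count blocks of size ≥ k; block sizes are [1].

Jordan blocks: (-4, 2), (-4, 1), (3, 1)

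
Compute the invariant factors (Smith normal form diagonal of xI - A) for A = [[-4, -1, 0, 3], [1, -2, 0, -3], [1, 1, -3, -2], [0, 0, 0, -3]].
The Jordan structure of A has elementary divisors (x + 3)^2, (x + 3)^2. Arranging the block sizes at each eigenvalue in decreasing order and taking row products gives the invariant factors.

Invariant factors (smallest first, each dividing the next): (x + 3)^2, (x + 3)^2.

Check: the last factor (x + 3)^2 is the minimal polynomial, and the product (x + 3)^4 is the characteristic polynomial.

(x + 3)^2, (x + 3)^2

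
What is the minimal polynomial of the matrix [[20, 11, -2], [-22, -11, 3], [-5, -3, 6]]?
The characteristic polynomial factors as (x - 5)^3. The minimal polynomial is ∏(x - λ)^{k_λ} where k_λ is the size of the largest Jordan block at λ.

For λ = 5: rank(A - 5I) = 2, and the largest Jordan block has size 3 (the smallest k with rank((A - 5I)^k) = rank((A - 5I)^(k+1))).

So m_A(x) = (x - 5)^3.

m_A(x) = (x - 5)^3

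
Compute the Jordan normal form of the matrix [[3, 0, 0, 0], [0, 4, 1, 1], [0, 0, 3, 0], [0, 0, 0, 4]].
J = [[3, 0, 0, 0], [0, 3, 0, 0], [0, 0, 4, 1], [0, 0, 0, 4]]

The characteristic polynomial is det(xI - A) = (x - 4)^2(x - 3)^2, so the eigenvalues are 3 (algebraic multiplicity 2), 4 (algebraic multiplicity 2).

For λ = 3: rank(A - 3I) = 2. The eigenspace has dimension 4 - 2 = 2, so there are 2 Jordan blocks; the rank sequence gives block sizes [1, 1].

For λ = 4: rank(A - 4I) = 3, rank((A - 4I)^2) = 2. The eigenspace has dimension 4 - 3 = 1, so there is 1 Jordan block; the rank sequence gives block sizes [2].

Assembling the blocks gives the Jordan form J above.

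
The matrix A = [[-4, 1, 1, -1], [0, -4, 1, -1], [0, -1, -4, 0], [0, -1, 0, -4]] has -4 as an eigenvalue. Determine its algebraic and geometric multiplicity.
The characteristic polynomial is (x + 4)^4, so the factor x + 4 appears with exponent 4: the algebraic multiplicity is 4.

rank(A + 4I) = 2, so the eigenspace has dimension 4 - 2 = 2: the geometric multiplicity is 2.

Since 2 < 4, A is not diagonalizable.

algebraic multiplicity 4, geometric multiplicity 2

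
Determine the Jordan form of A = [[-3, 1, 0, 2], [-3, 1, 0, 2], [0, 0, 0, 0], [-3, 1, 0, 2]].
The characteristic polynomial is det(xI - A) = x^4, so the eigenvalues are 0 (algebraic multiplicity 4).

For λ = 0: rank(A) = 1, rank(A^2) = 0. The eigenspace has dimension 4 - 1 = 3, so there are 3 Jordan blocks; the rank sequence gives block sizes [2, 1, 1].

Assembling the blocks gives the Jordan form J above.

J = [[0, 1, 0, 0], [0, 0, 0, 0], [0, 0, 0, 0], [0, 0, 0, 0]]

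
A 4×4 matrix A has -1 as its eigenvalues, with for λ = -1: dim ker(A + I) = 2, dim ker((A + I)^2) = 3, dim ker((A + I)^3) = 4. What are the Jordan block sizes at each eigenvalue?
λ = -1: successive nullity increments [2, 1, 1] count blocks of size ≥ k; block sizes are [3, 1].

Jordan blocks: (-1, 3), (-1, 1)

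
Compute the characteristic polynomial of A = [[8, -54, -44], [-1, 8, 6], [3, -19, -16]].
χ_A(x) = x^3

xI - A = [[x - 8, 54, 44], [1, x - 8, -6], [-3, 19, x + 16]].

Expanding det(xI - A) along the first row:
det(xI - A) = + (x - 8)·det([[x - 8, -6], [19, x + 16]]) - (54)·det([[1, -6], [-3, x + 16]]) + (44)·det([[1, x - 8], [-3, 19]]).

Evaluating gives χ_A(x) = x^3.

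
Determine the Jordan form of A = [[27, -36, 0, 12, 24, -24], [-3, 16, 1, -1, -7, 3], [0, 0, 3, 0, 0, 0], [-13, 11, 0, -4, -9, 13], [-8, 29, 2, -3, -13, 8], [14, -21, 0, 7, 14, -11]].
J = [[3, 1, 0, 0, 0, 0], [0, 3, 1, 0, 0, 0], [0, 0, 3, 0, 0, 0], [0, 0, 0, 3, 1, 0], [0, 0, 0, 0, 3, 0], [0, 0, 0, 0, 0, 3]]

The characteristic polynomial is det(xI - A) = (x - 3)^6, so the eigenvalues are 3 (algebraic multiplicity 6).

For λ = 3: rank(A - 3I) = 3, rank((A - 3I)^2) = 1, rank((A - 3I)^3) = 0. The eigenspace has dimension 6 - 3 = 3, so there are 3 Jordan blocks; the rank sequence gives block sizes [3, 2, 1].

Assembling the blocks gives the Jordan form J above.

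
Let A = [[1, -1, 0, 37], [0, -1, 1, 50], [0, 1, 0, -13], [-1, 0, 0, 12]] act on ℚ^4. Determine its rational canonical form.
R = [[0, 0, 0, 36], [1, 0, 0, -12], [0, 1, 0, -35], [0, 0, 1, 12]]

The invariant factors of A (the non-unit diagonal entries of the Smith normal form of xI - A over ℚ[x]) are (x - 6)^2(x - 1)(x + 1), each dividing the next. The characteristic polynomial is their product, (x - 6)^2(x - 1)(x + 1).

The rational canonical form is the block-diagonal matrix of companion matrices C(f_i):
R = [[0, 0, 0, 36], [1, 0, 0, -12], [0, 1, 0, -35], [0, 0, 1, 12]].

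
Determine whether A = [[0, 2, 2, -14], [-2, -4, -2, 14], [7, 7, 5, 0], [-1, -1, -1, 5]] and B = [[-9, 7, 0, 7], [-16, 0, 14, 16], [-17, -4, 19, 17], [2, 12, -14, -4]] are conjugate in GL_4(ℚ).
Yes.

Two matrices over a field are similar if and only if they have the same invariant factors.

Both A and B have characteristic polynomial (x - 5)^2(x + 2)^2 and minimal polynomial (x - 5)^2(x + 2). Computing further, both have invariant factors x + 2, (x - 5)^2(x + 2). Hence A and B are similar.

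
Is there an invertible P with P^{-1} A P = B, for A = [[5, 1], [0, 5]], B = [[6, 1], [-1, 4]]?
Yes.

Two matrices over a field are similar if and only if they have the same invariant factors.

Both A and B have characteristic polynomial (x - 5)^2 and minimal polynomial (x - 5)^2. Computing further, both have invariant factors (x - 5)^2. Hence A and B are similar.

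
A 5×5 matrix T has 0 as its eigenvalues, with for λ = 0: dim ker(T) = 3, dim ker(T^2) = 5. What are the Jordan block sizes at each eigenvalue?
λ = 0: successive nullity increments [3, 2] count blocks of size ≥ k; block sizes are [2, 2, 1].

Jordan blocks: (0, 2), (0, 2), (0, 1)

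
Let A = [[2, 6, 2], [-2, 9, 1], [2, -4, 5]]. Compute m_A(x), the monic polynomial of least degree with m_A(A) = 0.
The characteristic polynomial factors as (x - 6)(x - 5)^2. The minimal polynomial is ∏(x - λ)^{k_λ} where k_λ is the size of the largest Jordan block at λ.

For λ = 5: rank(A - 5I) = 2, and the largest Jordan block has size 2 (the smallest k with rank((A - 5I)^k) = rank((A - 5I)^(k+1))).
For λ = 6: rank(A - 6I) = 2, and the largest Jordan block has size 1 (the smallest k with rank((A - 6I)^k) = rank((A - 6I)^(k+1))).

So m_A(x) = (x - 6)(x - 5)^2.

m_A(x) = (x - 6)(x - 5)^2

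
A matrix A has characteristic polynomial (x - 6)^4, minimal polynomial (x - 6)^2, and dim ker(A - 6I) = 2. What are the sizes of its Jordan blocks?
λ = 6: algebraic multiplicity 4 (exponent in χ_A), largest block size 2 (exponent in m_A), 2 blocks (geometric multiplicity). These force block sizes [2, 2].

Jordan blocks: (6, 2), (6, 2)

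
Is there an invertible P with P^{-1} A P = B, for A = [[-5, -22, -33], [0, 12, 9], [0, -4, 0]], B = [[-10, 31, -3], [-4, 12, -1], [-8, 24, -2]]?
trace(A) = 7 but trace(B) = 0. The trace is a similarity invariant, so A and B are not similar.

No.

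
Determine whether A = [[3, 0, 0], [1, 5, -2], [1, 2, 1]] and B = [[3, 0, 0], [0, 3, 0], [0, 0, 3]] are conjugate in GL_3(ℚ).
Both have characteristic polynomial (x - 3)^3, but the minimal polynomial of A is (x - 3)^2 while the minimal polynomial of B is x - 3. The minimal polynomial is a similarity invariant, so A and B are not similar.

No.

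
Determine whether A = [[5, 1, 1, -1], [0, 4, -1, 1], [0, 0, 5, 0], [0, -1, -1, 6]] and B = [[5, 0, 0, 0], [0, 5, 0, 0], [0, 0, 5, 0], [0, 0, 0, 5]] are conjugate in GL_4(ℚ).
Both have characteristic polynomial (x - 5)^4, but the minimal polynomial of A is (x - 5)^2 while the minimal polynomial of B is x - 5. The minimal polynomial is a similarity invariant, so A and B are not similar.

No.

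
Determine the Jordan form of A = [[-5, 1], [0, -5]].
The characteristic polynomial is det(xI - A) = (x + 5)^2, so the eigenvalues are -5 (algebraic multiplicity 2).

For λ = -5: rank(A + 5I) = 1, rank((A + 5I)^2) = 0. The eigenspace has dimension 2 - 1 = 1, so there is 1 Jordan block; the rank sequence gives block sizes [2].

Assembling the blocks gives the Jordan form J above.

J = [[-5, 1], [0, -5]]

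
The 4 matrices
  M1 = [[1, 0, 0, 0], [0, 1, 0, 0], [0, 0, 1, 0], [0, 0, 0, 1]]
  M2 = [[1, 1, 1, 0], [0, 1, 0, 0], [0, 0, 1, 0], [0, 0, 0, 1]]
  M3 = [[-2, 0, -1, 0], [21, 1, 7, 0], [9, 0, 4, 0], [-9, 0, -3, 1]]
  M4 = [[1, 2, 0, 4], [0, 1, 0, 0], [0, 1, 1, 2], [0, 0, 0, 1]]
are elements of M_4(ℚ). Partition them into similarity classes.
Characteristic polynomials: χ_{M1} = (x - 1)^4, χ_{M2} = (x - 1)^4, χ_{M3} = (x - 1)^4, χ_{M4} = (x - 1)^4.

{M1}: invariant factors x - 1, x - 1, x - 1, x - 1.

{M2, M3, M4}: invariant factors x - 1, x - 1, (x - 1)^2.

Matrices are similar if and only if their invariant-factor lists agree; the partition into similarity classes is {M1}, {M2, M3, M4}.

2 classes: {M1}, {M2, M3, M4}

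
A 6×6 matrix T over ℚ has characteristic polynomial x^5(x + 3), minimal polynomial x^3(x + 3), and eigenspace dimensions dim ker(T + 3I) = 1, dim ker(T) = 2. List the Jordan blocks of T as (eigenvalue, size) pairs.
λ = -3: algebraic multiplicity 1 (exponent in χ_T), largest block size 1 (exponent in m_T), 1 block (geometric multiplicity). This forces block sizes [1].
λ = 0: algebraic multiplicity 5 (exponent in χ_T), largest block size 3 (exponent in m_T), 2 blocks (geometric multiplicity). These force block sizes [3, 2].

Jordan blocks: (-3, 1), (0, 3), (0, 2)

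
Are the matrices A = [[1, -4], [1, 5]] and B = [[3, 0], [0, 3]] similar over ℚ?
No.

Both have characteristic polynomial (x - 3)^2, but the minimal polynomial of A is (x - 3)^2 while the minimal polynomial of B is x - 3. The minimal polynomial is a similarity invariant, so A and B are not similar.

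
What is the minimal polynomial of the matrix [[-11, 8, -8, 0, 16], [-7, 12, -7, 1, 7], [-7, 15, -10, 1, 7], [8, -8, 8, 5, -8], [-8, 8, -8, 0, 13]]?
The characteristic polynomial factors as (x - 5)^3(x + 3)^2. The minimal polynomial is ∏(x - λ)^{k_λ} where k_λ is the size of the largest Jordan block at λ.

For λ = -3: rank(A + 3I) = 3, and the largest Jordan block has size 1 (the smallest k with rank((A + 3I)^k) = rank((A + 3I)^(k+1))).
For λ = 5: rank(A - 5I) = 3, and the largest Jordan block has size 2 (the smallest k with rank((A - 5I)^k) = rank((A - 5I)^(k+1))).

So m_A(x) = (x - 5)^2(x + 3).

m_A(x) = (x - 5)^2(x + 3)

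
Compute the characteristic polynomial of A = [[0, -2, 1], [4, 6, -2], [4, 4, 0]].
χ_A(x) = (x - 2)^3

xI - A = [[x, 2, -1], [-4, x - 6, 2], [-4, -4, x]].

Expanding det(xI - A) along the first row:
det(xI - A) = + (x)·det([[x - 6, 2], [-4, x]]) - (2)·det([[-4, 2], [-4, x]]) + (-1)·det([[-4, x - 6], [-4, -4]]).

Evaluating gives χ_A(x) = x^3 - 6x^2 + 12x - 8 = (x - 2)^3.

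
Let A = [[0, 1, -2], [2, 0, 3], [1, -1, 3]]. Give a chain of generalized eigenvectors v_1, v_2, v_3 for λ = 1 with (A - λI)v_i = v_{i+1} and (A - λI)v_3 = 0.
v_1 = [[0, 2, 1]]^T, v_2 = [[0, 1, 0]]^T, v_3 = [[1, -1, -1]]^T

We seek v_1 ∈ ker((A - I)^3) \ ker((A - I)^2), then set v_{i+1} = (A - I) v_i.

One such chain is v_1 = [[0, 2, 1]]^T, v_2 = [[0, 1, 0]]^T, v_3 = [[1, -1, -1]]^T. Check: (A - I) v_3 = [[0, 0, 0]]^T = 0.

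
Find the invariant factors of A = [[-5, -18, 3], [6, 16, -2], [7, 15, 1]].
The Jordan structure of A has elementary divisors (x - 4)^3. Arranging the block sizes at each eigenvalue in decreasing order and taking row products gives the invariant factors.

Invariant factors (smallest first, each dividing the next): (x - 4)^3.

Check: the last factor (x - 4)^3 is the minimal polynomial, and the product (x - 4)^3 is the characteristic polynomial.

(x - 4)^3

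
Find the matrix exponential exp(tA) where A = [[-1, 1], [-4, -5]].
A has Jordan form J = [[-3, 1], [0, -3]] with A = PJP^{-1}, so e^{tA} = P e^{tJ} P^{-1}.

For a Jordan block J_k(λ), e^{tJ_k(λ)} = e^{λt} · (I + tN + t^2 N^2/2! + ... + t^{k-1} N^{k-1}/(k-1)!) where N is the nilpotent superdiagonal part.

Assembling the blocks and conjugating back gives the entries of e^{tA} as shown above.

e^{tA} = [[(2*t + 1)*e^{-3*t}, t*e^{-3*t}], [-4*t*e^{-3*t}, (1 - 2*t)*e^{-3*t}]]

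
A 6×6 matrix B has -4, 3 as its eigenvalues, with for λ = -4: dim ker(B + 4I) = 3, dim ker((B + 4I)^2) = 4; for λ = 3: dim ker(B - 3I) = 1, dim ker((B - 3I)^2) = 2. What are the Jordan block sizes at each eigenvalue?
λ = -4: successive nullity increments [3, 1] count blocks of size ≥ k; block sizes are [2, 1, 1].
λ = 3: successive nullity increments [1, 1] count blocks of size ≥ k; block sizes are [2].

Jordan blocks: (-4, 2), (-4, 1), (-4, 1), (3, 2)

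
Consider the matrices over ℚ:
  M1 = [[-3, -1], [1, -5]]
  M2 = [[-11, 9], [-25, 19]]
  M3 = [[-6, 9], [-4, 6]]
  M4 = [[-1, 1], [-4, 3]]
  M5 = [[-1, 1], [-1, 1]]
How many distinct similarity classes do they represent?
Characteristic polynomials: χ_{M1} = (x + 4)^2, χ_{M2} = (x - 4)^2, χ_{M3} = x^2, χ_{M4} = (x - 1)^2, χ_{M5} = x^2.

{M1}: invariant factors (x + 4)^2.

{M2}: invariant factors (x - 4)^2.

{M3, M5}: invariant factors x^2.

{M4}: invariant factors (x - 1)^2.

Matrices are similar if and only if their invariant-factor lists agree; the partition into similarity classes is {M1}, {M2}, {M3, M5}, {M4}.

4 classes: {M1}, {M2}, {M3, M5}, {M4}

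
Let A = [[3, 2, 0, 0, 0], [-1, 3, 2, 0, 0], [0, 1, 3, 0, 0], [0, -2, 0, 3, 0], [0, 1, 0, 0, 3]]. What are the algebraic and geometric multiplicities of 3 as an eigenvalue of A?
The characteristic polynomial is (x - 3)^5, so the factor x - 3 appears with exponent 5: the algebraic multiplicity is 5.

rank(A - 3I) = 2, so the eigenspace has dimension 5 - 2 = 3: the geometric multiplicity is 3.

Since 3 < 5, A is not diagonalizable.

algebraic multiplicity 5, geometric multiplicity 3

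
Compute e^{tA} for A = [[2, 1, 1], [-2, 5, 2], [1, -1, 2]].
A has Jordan form J = [[3, 1, 0], [0, 3, 0], [0, 0, 3]] with A = PJP^{-1}, so e^{tA} = P e^{tJ} P^{-1}.

For a Jordan block J_k(λ), e^{tJ_k(λ)} = e^{λt} · (I + tN + t^2 N^2/2! + ... + t^{k-1} N^{k-1}/(k-1)!) where N is the nilpotent superdiagonal part.

Assembling the blocks and conjugating back gives the entries of e^{tA} as shown above.

e^{tA} = [[(1 - t)*e^{3*t}, t*e^{3*t}, t*e^{3*t}], [-2*t*e^{3*t}, (2*t + 1)*e^{3*t}, 2*t*e^{3*t}], [t*e^{3*t}, -t*e^{3*t}, (1 - t)*e^{3*t}]]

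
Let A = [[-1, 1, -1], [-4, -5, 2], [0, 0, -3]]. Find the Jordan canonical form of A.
The characteristic polynomial is det(xI - A) = (x + 3)^3, so the eigenvalues are -3 (algebraic multiplicity 3).

For λ = -3: rank(A + 3I) = 1, rank((A + 3I)^2) = 0. The eigenspace has dimension 3 - 1 = 2, so there are 2 Jordan blocks; the rank sequence gives block sizes [2, 1].

Assembling the blocks gives the Jordan form J above.

J = [[-3, 1, 0], [0, -3, 0], [0, 0, -3]]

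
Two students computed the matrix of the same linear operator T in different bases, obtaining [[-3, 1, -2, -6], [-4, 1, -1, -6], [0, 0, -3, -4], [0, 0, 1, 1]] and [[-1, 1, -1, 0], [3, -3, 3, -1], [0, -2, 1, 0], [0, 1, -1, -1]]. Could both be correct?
Two matrices over a field are similar if and only if they have the same invariant factors.

Both A and B have characteristic polynomial (x + 1)^4 and minimal polynomial (x + 1)^3. Computing further, both have invariant factors x + 1, (x + 1)^3. Hence A and B are similar.

Yes.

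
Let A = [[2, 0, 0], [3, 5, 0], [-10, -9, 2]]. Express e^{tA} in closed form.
e^{tA} = [[e^{2*t}, 0, 0], [e^{5*t} - e^{2*t}, e^{5*t}, 0], [(-t - 3*e^{3*t} + 3)*e^{2*t}, 3*(1 - e^{3*t})*e^{2*t}, e^{2*t}]]

A has Jordan form J = [[2, 1, 0], [0, 2, 0], [0, 0, 5]] with A = PJP^{-1}, so e^{tA} = P e^{tJ} P^{-1}.

For a Jordan block J_k(λ), e^{tJ_k(λ)} = e^{λt} · (I + tN + t^2 N^2/2! + ... + t^{k-1} N^{k-1}/(k-1)!) where N is the nilpotent superdiagonal part.

Assembling the blocks and conjugating back gives the entries of e^{tA} as shown above.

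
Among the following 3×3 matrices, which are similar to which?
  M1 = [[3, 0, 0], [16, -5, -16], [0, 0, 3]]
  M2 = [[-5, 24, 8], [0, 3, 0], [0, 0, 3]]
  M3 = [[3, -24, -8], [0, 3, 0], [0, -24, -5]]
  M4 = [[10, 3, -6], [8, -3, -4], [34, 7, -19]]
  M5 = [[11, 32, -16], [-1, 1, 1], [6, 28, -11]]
Characteristic polynomials: χ_{M1} = (x - 3)^2(x + 5), χ_{M2} = (x - 3)^2(x + 5), χ_{M3} = (x - 3)^2(x + 5), χ_{M4} = (x + 2)(x + 5)^2, χ_{M5} = (x - 3)^2(x + 5).

{M1, M2, M3}: invariant factors x - 3, (x - 3)(x + 5).

{M4}: invariant factors (x + 2)(x + 5)^2.

{M5}: invariant factors (x - 3)^2(x + 5).

Matrices are similar if and only if their invariant-factor lists agree; the partition into similarity classes is {M1, M2, M3}, {M4}, {M5}.

3 classes: {M1, M2, M3}, {M4}, {M5}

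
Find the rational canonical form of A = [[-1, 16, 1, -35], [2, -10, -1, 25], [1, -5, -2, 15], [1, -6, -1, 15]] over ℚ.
R = [[0, 0, 0, 10], [1, 0, 0, -7], [0, 1, 0, 1], [0, 0, 1, 2]]

The invariant factors of A (the non-unit diagonal entries of the Smith normal form of xI - A over ℚ[x]) are (x - 2)(x^3 - x + 5), each dividing the next. The characteristic polynomial is their product, (x - 2)(x^3 - x + 5).

The rational canonical form is the block-diagonal matrix of companion matrices C(f_i):
R = [[0, 0, 0, 10], [1, 0, 0, -7], [0, 1, 0, 1], [0, 0, 1, 2]].

Note the characteristic polynomial does not split into linear factors over ℚ, so A has no Jordan form over ℚ; the rational canonical form exists over any field.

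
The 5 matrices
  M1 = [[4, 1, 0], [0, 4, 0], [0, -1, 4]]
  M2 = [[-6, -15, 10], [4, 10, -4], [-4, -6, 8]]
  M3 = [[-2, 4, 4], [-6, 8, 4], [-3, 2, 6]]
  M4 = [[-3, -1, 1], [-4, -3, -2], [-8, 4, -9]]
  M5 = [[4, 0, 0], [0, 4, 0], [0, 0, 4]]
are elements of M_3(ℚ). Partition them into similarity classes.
Characteristic polynomials: χ_{M1} = (x - 4)^3, χ_{M2} = (x - 4)^3, χ_{M3} = (x - 4)^3, χ_{M4} = (x + 5)^3, χ_{M5} = (x - 4)^3.

{M1, M2, M3}: invariant factors x - 4, (x - 4)^2.

{M4}: invariant factors x + 5, (x + 5)^2.

{M5}: invariant factors x - 4, x - 4, x - 4.

Matrices are similar if and only if their invariant-factor lists agree; the partition into similarity classes is {M1, M2, M3}, {M4}, {M5}.

3 classes: {M1, M2, M3}, {M4}, {M5}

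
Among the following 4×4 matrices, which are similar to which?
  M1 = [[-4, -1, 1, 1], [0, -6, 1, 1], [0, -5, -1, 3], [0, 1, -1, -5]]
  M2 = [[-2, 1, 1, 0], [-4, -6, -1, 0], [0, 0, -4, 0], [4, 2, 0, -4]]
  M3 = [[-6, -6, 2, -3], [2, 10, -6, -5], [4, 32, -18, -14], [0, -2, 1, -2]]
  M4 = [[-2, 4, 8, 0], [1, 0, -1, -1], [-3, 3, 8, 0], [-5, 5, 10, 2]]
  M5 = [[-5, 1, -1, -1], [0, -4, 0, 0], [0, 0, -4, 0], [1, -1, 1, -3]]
3 classes: {M1, M2, M3}, {M4}, {M5}

Characteristic polynomials: χ_{M1} = (x + 4)^4, χ_{M2} = (x + 4)^4, χ_{M3} = (x + 4)^4, χ_{M4} = (x - 2)^4, χ_{M5} = (x + 4)^4.

{M1, M2, M3}: invariant factors x + 4, (x + 4)^3.

{M4}: invariant factors x - 2, (x - 2)^3.

{M5}: invariant factors x + 4, x + 4, (x + 4)^2.

Matrices are similar if and only if their invariant-factor lists agree; the partition into similarity classes is {M1, M2, M3}, {M4}, {M5}.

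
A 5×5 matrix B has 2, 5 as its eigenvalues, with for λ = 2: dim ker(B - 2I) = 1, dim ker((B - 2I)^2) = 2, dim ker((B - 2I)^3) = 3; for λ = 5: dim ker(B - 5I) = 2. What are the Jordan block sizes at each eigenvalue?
λ = 2: successive nullity increments [1, 1, 1] count blocks of size ≥ k; block sizes are [3].
λ = 5: successive nullity increments [2] count blocks of size ≥ k; block sizes are [1, 1].

Jordan blocks: (2, 3), (5, 1), (5, 1)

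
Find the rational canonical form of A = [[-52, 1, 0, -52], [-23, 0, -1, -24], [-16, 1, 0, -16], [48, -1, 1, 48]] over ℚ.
R = [[0, 0, 0, -36], [1, 0, 0, -24], [0, 1, 0, -16], [0, 0, 1, -4]]

The invariant factors of A (the non-unit diagonal entries of the Smith normal form of xI - A over ℚ[x]) are (x^2 + 2x + 6)^2, each dividing the next. The characteristic polynomial is their product, (x^2 + 2x + 6)^2.

The rational canonical form is the block-diagonal matrix of companion matrices C(f_i):
R = [[0, 0, 0, -36], [1, 0, 0, -24], [0, 1, 0, -16], [0, 0, 1, -4]].

Note the characteristic polynomial does not split into linear factors over ℚ, so A has no Jordan form over ℚ; the rational canonical form exists over any field.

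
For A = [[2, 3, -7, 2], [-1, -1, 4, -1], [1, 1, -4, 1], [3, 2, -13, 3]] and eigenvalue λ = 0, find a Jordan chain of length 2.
v_1 = [[0, 1, 0, 0]]^T, v_2 = [[3, -1, 1, 2]]^T

We seek v_1 ∈ ker(A^2) \ ker(A), then set v_{i+1} = A v_i.

One such chain is v_1 = [[0, 1, 0, 0]]^T, v_2 = [[3, -1, 1, 2]]^T. Check: A v_2 = [[0, 0, 0, 0]]^T = 0.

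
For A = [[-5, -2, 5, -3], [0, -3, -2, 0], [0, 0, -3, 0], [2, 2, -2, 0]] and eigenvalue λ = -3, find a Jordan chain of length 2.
We seek v_1 ∈ ker((A + 3I)^2) \ ker(A + 3I), then set v_{i+1} = (A + 3I) v_i.

One such chain is v_1 = [[0, 0, 1, 0]]^T, v_2 = [[5, -2, 0, -2]]^T. Check: (A + 3I) v_2 = [[0, 0, 0, 0]]^T = 0.

v_1 = [[0, 0, 1, 0]]^T, v_2 = [[5, -2, 0, -2]]^T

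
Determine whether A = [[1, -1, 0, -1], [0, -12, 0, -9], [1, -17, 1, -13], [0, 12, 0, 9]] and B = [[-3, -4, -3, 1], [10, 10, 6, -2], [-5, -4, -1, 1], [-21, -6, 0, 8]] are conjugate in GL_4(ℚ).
trace(A) = -1 but trace(B) = 14. The trace is a similarity invariant, so A and B are not similar.

No.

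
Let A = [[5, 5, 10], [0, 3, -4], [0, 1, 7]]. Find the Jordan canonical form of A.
J = [[5, 1, 0], [0, 5, 0], [0, 0, 5]]

The characteristic polynomial is det(xI - A) = (x - 5)^3, so the eigenvalues are 5 (algebraic multiplicity 3).

For λ = 5: rank(A - 5I) = 1, rank((A - 5I)^2) = 0. The eigenspace has dimension 3 - 1 = 2, so there are 2 Jordan blocks; the rank sequence gives block sizes [2, 1].

Assembling the blocks gives the Jordan form J above.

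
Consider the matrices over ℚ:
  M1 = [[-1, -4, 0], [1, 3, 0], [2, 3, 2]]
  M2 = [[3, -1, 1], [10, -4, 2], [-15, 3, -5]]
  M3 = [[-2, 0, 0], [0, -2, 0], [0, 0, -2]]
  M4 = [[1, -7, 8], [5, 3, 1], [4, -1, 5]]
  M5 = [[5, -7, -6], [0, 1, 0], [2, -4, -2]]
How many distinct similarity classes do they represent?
4 classes: {M1, M5}, {M2}, {M3}, {M4}

Characteristic polynomials: χ_{M1} = (x - 2)(x - 1)^2, χ_{M2} = (x + 2)^3, χ_{M3} = (x + 2)^3, χ_{M4} = (x - 3)^3, χ_{M5} = (x - 2)(x - 1)^2.

{M1, M5}: invariant factors (x - 2)(x - 1)^2.

{M2}: invariant factors x + 2, (x + 2)^2.

{M3}: invariant factors x + 2, x + 2, x + 2.

{M4}: invariant factors (x - 3)^3.

Matrices are similar if and only if their invariant-factor lists agree; the partition into similarity classes is {M1, M5}, {M2}, {M3}, {M4}.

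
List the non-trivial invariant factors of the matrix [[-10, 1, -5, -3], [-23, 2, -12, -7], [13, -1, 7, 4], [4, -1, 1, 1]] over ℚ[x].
The Jordan structure of A has elementary divisors x^2, x^2. Arranging the block sizes at each eigenvalue in decreasing order and taking row products gives the invariant factors.

Invariant factors (smallest first, each dividing the next): x^2, x^2.

Check: the last factor x^2 is the minimal polynomial, and the product x^4 is the characteristic polynomial.

x^2, x^2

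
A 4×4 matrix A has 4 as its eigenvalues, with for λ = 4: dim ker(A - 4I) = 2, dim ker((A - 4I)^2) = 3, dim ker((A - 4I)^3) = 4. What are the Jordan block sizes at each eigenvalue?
λ = 4: successive nullity increments [2, 1, 1] count blocks of size ≥ k; block sizes are [3, 1].

Jordan blocks: (4, 3), (4, 1)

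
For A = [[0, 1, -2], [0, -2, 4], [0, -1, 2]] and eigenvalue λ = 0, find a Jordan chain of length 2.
We seek v_1 ∈ ker(A^2) \ ker(A), then set v_{i+1} = A v_i.

One such chain is v_1 = [[0, 1, 0]]^T, v_2 = [[1, -2, -1]]^T. Check: A v_2 = [[0, 0, 0]]^T = 0.

v_1 = [[0, 1, 0]]^T, v_2 = [[1, -2, -1]]^T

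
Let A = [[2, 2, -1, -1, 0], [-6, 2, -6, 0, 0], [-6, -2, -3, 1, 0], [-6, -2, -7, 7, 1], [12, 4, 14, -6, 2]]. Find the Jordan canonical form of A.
The characteristic polynomial is det(xI - A) = (x - 4)^3(x - 2)(x + 4), so the eigenvalues are -4 (algebraic multiplicity 1), 2 (algebraic multiplicity 1), 4 (algebraic multiplicity 3).

For λ = -4: algebraic multiplicity 1 gives one 1×1 block.

For λ = 2: algebraic multiplicity 1 gives one 1×1 block.

For λ = 4: rank(A - 4I) = 4, rank((A - 4I)^2) = 3, rank((A - 4I)^3) = 2. The eigenspace has dimension 5 - 4 = 1, so there is 1 Jordan block; the rank sequence gives block sizes [3].

Assembling the blocks gives the Jordan form J above.

J = [[-4, 0, 0, 0, 0], [0, 2, 0, 0, 0], [0, 0, 4, 1, 0], [0, 0, 0, 4, 1], [0, 0, 0, 0, 4]]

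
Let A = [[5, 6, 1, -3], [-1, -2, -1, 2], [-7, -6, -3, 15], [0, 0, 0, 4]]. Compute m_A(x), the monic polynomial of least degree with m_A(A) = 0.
The characteristic polynomial factors as (x - 4)^2(x + 2)^2. The minimal polynomial is ∏(x - λ)^{k_λ} where k_λ is the size of the largest Jordan block at λ.

For λ = -2: rank(A + 2I) = 3, and the largest Jordan block has size 2 (the smallest k with rank((A + 2I)^k) = rank((A + 2I)^(k+1))).
For λ = 4: rank(A - 4I) = 3, and the largest Jordan block has size 2 (the smallest k with rank((A - 4I)^k) = rank((A - 4I)^(k+1))).

So m_A(x) = (x - 4)^2(x + 2)^2.

m_A(x) = (x - 4)^2(x + 2)^2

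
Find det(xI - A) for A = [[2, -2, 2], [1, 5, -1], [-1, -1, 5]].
χ_A(x) = (x - 4)^3

xI - A = [[x - 2, 2, -2], [-1, x - 5, 1], [1, 1, x - 5]].

Expanding det(xI - A) along the first row:
det(xI - A) = + (x - 2)·det([[x - 5, 1], [1, x - 5]]) - (2)·det([[-1, 1], [1, x - 5]]) + (-2)·det([[-1, x - 5], [1, 1]]).

Evaluating gives χ_A(x) = x^3 - 12x^2 + 48x - 64 = (x - 4)^3.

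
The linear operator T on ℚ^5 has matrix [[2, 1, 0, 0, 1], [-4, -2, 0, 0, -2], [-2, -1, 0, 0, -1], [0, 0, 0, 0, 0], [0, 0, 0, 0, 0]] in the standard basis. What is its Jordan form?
The characteristic polynomial is det(xI - A) = x^5, so the eigenvalues are 0 (algebraic multiplicity 5).

For λ = 0: rank(A) = 1, rank(A^2) = 0. The eigenspace has dimension 5 - 1 = 4, so there are 4 Jordan blocks; the rank sequence gives block sizes [2, 1, 1, 1].

Assembling the blocks gives the Jordan form J above.

J = [[0, 1, 0, 0, 0], [0, 0, 0, 0, 0], [0, 0, 0, 0, 0], [0, 0, 0, 0, 0], [0, 0, 0, 0, 0]]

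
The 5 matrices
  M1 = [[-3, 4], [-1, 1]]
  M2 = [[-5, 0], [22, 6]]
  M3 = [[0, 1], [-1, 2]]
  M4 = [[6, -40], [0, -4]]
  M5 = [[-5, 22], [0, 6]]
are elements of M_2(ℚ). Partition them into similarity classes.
4 classes: {M1}, {M2, M5}, {M3}, {M4}

Characteristic polynomials: χ_{M1} = (x + 1)^2, χ_{M2} = (x - 6)(x + 5), χ_{M3} = (x - 1)^2, χ_{M4} = (x - 6)(x + 4), χ_{M5} = (x - 6)(x + 5).

{M1}: invariant factors (x + 1)^2.

{M2, M5}: invariant factors (x - 6)(x + 5).

{M3}: invariant factors (x - 1)^2.

{M4}: invariant factors (x - 6)(x + 4).

Matrices are similar if and only if their invariant-factor lists agree; the partition into similarity classes is {M1}, {M2, M5}, {M3}, {M4}.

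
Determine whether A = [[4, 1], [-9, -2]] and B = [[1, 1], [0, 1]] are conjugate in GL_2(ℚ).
Two matrices over a field are similar if and only if they have the same invariant factors.

Both A and B have characteristic polynomial (x - 1)^2 and minimal polynomial (x - 1)^2. Computing further, both have invariant factors (x - 1)^2. Hence A and B are similar.

Yes.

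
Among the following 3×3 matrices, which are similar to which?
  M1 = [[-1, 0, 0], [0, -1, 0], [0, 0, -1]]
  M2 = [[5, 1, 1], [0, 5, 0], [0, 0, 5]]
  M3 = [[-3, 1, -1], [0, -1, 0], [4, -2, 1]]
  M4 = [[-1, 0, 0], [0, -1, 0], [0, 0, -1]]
Characteristic polynomials: χ_{M1} = (x + 1)^3, χ_{M2} = (x - 5)^3, χ_{M3} = (x + 1)^3, χ_{M4} = (x + 1)^3.

{M1, M4}: invariant factors x + 1, x + 1, x + 1.

{M2}: invariant factors x - 5, (x - 5)^2.

{M3}: invariant factors x + 1, (x + 1)^2.

Matrices are similar if and only if their invariant-factor lists agree; the partition into similarity classes is {M1, M4}, {M2}, {M3}.

3 classes: {M1, M4}, {M2}, {M3}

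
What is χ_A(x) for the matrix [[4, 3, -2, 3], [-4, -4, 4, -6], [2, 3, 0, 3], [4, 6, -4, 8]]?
χ_A(x) = (x - 2)^4

xI - A = [[x - 4, -3, 2, -3], [4, x + 4, -4, 6], [-2, -3, x, -3], [-4, -6, 4, x - 8]].

Expanding det(xI - A) along the first row:
det(xI - A) = + (x - 4)·det([[x + 4, -4, 6], [-3, x, -3], [-6, 4, x - 8]]) - (-3)·det([[4, -4, 6], [-2, x, -3], [-4, 4, x - 8]]) + (2)·det([[4, x + 4, 6], [-2, -3, -3], [-4, -6, x - 8]]) - (-3)·det([[4, x + 4, -4], [-2, -3, x], [-4, -6, 4]]).

Evaluating gives χ_A(x) = x^4 - 8x^3 + 24x^2 - 32x + 16 = (x - 2)^4.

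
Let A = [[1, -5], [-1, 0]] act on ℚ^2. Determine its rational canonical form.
The invariant factors of A (the non-unit diagonal entries of the Smith normal form of xI - A over ℚ[x]) are x^2 - x - 5, each dividing the next. The characteristic polynomial is their product, x^2 - x - 5.

The rational canonical form is the block-diagonal matrix of companion matrices C(f_i):
R = [[0, 5], [1, 1]].

Note the characteristic polynomial does not split into linear factors over ℚ, so A has no Jordan form over ℚ; the rational canonical form exists over any field.

R = [[0, 5], [1, 1]]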